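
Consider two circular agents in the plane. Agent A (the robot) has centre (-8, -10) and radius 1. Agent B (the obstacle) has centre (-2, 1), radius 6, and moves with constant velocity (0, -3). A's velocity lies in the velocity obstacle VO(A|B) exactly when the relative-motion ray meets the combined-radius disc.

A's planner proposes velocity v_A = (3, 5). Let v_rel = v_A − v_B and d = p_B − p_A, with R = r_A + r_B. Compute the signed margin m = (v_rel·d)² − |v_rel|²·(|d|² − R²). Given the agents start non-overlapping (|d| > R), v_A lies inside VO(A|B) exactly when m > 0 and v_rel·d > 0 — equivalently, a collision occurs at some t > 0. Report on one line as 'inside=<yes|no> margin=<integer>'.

d = (6, 11),  |d|² = 157;  R = 1+6 = 7,  c = 157−7² = 108
v_rel = (3, 8),  |v_rel|² = 73;  v_rel·d = (3)·(6) + (8)·(11) = 106
73·t² − 212·t + 108 = 0  ⇒  m = 106² − 73·108 = 3352
m = 3352 > 0,  v_rel·d = 106 > 0  ⇒  inside

inside=yes margin=3352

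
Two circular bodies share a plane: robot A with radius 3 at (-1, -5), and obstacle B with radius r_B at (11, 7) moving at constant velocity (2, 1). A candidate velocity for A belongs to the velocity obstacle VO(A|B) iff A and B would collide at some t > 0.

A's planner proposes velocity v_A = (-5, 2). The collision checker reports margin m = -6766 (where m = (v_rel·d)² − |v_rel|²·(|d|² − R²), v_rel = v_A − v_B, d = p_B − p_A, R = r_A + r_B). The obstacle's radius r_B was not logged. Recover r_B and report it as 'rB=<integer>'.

m = -6766
d = (12, 12);  v_rel = (-7, 1),  |v_rel|² = 50
v_rel×d = (-7)·(12) − (1)·(12) = -96
since m = R²·50 − (-96)²:  R² = (9216 + -6766) / 50 = 49
R = √49 = 7  ⇒  r_B = 7 − 3 = 4

rB=4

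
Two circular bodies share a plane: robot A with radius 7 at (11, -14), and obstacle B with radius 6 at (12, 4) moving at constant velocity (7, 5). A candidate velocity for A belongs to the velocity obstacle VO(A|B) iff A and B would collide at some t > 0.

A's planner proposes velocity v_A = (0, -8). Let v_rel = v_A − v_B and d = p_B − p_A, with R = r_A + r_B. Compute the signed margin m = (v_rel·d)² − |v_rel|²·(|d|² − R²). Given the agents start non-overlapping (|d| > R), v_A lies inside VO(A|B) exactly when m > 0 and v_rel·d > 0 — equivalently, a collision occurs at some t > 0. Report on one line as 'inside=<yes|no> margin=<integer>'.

d = (1, 18),  |d|² = 325;  R = 7+6 = 13,  c = 325−13² = 156
v_rel = (-7, -13),  |v_rel|² = 218;  v_rel·d = (-7)·(1) + (-13)·(18) = -241
218·t² + 482·t + 156 = 0  ⇒  m = (-241)² − 218·156 = 24073
m = 24073 > 0,  v_rel·d = -241 < 0  ⇒  outside

inside=no margin=24073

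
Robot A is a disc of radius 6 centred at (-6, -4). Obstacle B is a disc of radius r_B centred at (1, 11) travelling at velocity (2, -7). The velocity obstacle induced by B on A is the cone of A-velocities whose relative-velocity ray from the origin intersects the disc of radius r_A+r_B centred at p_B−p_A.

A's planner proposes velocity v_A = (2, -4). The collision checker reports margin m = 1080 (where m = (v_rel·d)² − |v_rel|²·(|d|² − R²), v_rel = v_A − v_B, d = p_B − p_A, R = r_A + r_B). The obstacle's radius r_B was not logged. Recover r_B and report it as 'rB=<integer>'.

m = 1080
d = (7, 15);  v_rel = (0, 3),  |v_rel|² = 9
v_rel×d = (0)·(15) − (3)·(7) = -21
since m = R²·9 − (-21)²:  R² = (441 + 1080) / 9 = 169
R = √169 = 13  ⇒  r_B = 13 − 6 = 7

rB=7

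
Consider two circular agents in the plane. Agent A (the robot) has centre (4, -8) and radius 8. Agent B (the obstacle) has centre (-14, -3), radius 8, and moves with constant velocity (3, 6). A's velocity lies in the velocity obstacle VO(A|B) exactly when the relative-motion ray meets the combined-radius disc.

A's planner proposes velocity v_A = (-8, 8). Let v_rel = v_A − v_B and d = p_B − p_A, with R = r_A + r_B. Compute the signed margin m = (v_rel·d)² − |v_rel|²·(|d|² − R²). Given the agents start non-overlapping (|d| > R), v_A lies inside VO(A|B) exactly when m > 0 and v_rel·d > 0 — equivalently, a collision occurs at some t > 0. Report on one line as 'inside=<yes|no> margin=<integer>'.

d = (-18, 5),  |d|² = 349;  R = 8+8 = 16,  c = 349−16² = 93
v_rel = (-11, 2),  |v_rel|² = 125;  v_rel·d = (-11)·(-18) + (2)·(5) = 208
125·t² − 416·t + 93 = 0  ⇒  m = 208² − 125·93 = 31639
m = 31639 > 0,  v_rel·d = 208 > 0  ⇒  inside

inside=yes margin=31639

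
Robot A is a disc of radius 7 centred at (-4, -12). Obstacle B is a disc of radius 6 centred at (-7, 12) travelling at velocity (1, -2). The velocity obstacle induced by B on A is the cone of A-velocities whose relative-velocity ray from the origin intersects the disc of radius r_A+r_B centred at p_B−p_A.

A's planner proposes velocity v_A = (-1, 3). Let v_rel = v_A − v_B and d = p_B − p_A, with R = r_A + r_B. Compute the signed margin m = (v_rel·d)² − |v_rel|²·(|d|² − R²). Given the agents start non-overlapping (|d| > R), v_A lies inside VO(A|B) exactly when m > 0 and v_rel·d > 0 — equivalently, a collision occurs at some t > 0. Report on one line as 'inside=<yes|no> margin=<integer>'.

d = (-3, 24),  |d|² = 585;  R = 7+6 = 13,  c = 585−13² = 416
v_rel = (-2, 5),  |v_rel|² = 29;  v_rel·d = (-2)·(-3) + (5)·(24) = 126
29·t² − 252·t + 416 = 0  ⇒  m = 126² − 29·416 = 3812
m = 3812 > 0,  v_rel·d = 126 > 0  ⇒  inside

inside=yes margin=3812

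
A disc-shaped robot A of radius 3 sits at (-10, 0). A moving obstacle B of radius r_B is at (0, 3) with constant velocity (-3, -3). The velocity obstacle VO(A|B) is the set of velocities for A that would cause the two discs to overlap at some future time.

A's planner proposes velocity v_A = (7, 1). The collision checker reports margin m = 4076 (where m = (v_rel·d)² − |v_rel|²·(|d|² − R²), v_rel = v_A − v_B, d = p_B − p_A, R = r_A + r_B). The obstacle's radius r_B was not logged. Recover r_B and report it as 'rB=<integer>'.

m = 4076
d = (10, 3);  v_rel = (10, 4),  |v_rel|² = 116
v_rel×d = (10)·(3) − (4)·(10) = -10
since m = R²·116 − (-10)²:  R² = (100 + 4076) / 116 = 36
R = √36 = 6  ⇒  r_B = 6 − 3 = 3

rB=3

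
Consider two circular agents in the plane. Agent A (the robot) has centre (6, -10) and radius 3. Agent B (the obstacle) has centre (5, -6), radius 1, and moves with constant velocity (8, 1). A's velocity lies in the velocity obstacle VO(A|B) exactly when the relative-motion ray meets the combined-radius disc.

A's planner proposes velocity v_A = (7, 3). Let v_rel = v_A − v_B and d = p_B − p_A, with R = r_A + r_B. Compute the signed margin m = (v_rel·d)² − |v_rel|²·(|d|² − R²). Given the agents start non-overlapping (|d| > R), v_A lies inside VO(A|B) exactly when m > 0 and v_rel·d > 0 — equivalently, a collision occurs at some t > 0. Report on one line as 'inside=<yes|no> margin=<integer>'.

d = (-1, 4),  |d|² = 17;  R = 3+1 = 4,  c = 17−4² = 1
v_rel = (-1, 2),  |v_rel|² = 5;  v_rel·d = (-1)·(-1) + (2)·(4) = 9
5·t² − 18·t + 1 = 0  ⇒  m = 9² − 5·1 = 76
m = 76 > 0,  v_rel·d = 9 > 0  ⇒  inside

inside=yes margin=76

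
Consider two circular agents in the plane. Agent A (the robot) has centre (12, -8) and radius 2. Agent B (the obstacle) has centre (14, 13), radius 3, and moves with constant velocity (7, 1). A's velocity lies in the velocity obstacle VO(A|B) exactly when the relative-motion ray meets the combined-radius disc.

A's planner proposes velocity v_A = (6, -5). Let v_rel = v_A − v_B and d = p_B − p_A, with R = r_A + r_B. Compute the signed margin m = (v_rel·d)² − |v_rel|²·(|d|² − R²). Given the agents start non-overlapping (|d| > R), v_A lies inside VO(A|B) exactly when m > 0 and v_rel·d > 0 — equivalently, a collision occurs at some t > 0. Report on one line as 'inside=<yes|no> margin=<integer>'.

d = (2, 21),  |d|² = 445;  R = 2+3 = 5,  c = 445−5² = 420
v_rel = (-1, -6),  |v_rel|² = 37;  v_rel·d = (-1)·(2) + (-6)·(21) = -128
37·t² + 256·t + 420 = 0  ⇒  m = (-128)² − 37·420 = 844
m = 844 > 0,  v_rel·d = -128 < 0  ⇒  outside

inside=no margin=844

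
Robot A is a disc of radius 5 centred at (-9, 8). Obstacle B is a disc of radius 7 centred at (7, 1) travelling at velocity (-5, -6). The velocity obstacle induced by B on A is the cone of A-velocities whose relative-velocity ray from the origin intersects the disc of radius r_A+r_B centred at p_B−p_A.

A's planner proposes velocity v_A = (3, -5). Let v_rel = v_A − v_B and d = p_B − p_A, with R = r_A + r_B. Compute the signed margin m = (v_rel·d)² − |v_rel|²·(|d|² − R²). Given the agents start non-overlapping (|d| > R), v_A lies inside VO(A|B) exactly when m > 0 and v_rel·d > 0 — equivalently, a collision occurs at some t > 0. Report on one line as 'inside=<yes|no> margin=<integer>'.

d = (16, -7),  |d|² = 305;  R = 5+7 = 12,  c = 305−12² = 161
v_rel = (8, 1),  |v_rel|² = 65;  v_rel·d = (8)·(16) + (1)·(-7) = 121
65·t² − 242·t + 161 = 0  ⇒  m = 121² − 65·161 = 4176
m = 4176 > 0,  v_rel·d = 121 > 0  ⇒  inside

inside=yes margin=4176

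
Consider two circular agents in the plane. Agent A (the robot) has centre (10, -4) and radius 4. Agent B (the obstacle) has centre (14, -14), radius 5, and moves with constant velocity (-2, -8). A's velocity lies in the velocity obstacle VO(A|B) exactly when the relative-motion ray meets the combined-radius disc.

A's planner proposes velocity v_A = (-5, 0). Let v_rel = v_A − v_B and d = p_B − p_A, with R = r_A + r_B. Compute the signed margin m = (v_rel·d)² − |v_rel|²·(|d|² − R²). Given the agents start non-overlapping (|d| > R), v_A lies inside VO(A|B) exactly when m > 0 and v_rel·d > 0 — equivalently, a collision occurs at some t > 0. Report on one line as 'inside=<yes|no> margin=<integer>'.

d = (4, -10),  |d|² = 116;  R = 4+5 = 9,  c = 116−9² = 35
v_rel = (-3, 8),  |v_rel|² = 73;  v_rel·d = (-3)·(4) + (8)·(-10) = -92
73·t² + 184·t + 35 = 0  ⇒  m = (-92)² − 73·35 = 5909
m = 5909 > 0,  v_rel·d = -92 < 0  ⇒  outside

inside=no margin=5909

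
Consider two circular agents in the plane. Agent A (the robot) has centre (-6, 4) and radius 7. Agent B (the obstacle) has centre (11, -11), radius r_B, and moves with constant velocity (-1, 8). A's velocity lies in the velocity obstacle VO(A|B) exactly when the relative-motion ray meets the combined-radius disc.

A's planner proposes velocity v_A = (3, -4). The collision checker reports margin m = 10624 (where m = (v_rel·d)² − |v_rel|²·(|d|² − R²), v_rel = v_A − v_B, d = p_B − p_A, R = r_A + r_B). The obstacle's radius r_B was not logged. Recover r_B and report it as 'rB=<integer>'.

m = 10624
d = (17, -15);  v_rel = (4, -12),  |v_rel|² = 160
v_rel×d = (4)·(-15) − (-12)·(17) = 144
since m = R²·160 − 144²:  R² = (20736 + 10624) / 160 = 196
R = √196 = 14  ⇒  r_B = 14 − 7 = 7

rB=7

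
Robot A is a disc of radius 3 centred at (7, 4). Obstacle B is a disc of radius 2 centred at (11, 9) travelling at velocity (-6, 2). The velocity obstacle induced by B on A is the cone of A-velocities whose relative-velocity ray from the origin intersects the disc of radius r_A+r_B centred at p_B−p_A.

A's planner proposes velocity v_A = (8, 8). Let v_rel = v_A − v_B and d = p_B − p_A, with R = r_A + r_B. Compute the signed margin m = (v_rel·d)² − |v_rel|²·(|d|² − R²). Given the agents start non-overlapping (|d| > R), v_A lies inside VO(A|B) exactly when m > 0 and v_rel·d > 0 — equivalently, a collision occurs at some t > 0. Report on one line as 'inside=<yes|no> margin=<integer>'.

d = (4, 5),  |d|² = 41;  R = 3+2 = 5,  c = 41−5² = 16
v_rel = (14, 6),  |v_rel|² = 232;  v_rel·d = (14)·(4) + (6)·(5) = 86
232·t² − 172·t + 16 = 0  ⇒  m = 86² − 232·16 = 3684
m = 3684 > 0,  v_rel·d = 86 > 0  ⇒  inside

inside=yes margin=3684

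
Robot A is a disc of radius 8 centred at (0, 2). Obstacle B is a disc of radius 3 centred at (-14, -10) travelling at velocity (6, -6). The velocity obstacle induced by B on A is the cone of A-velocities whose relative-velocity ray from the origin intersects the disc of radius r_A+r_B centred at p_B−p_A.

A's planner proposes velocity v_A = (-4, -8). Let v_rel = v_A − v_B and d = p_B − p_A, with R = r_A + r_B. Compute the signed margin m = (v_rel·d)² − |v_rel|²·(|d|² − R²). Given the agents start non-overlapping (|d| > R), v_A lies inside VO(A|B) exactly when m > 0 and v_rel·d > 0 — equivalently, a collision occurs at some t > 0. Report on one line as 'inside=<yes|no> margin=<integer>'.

d = (-14, -12),  |d|² = 340;  R = 8+3 = 11,  c = 340−11² = 219
v_rel = (-10, -2),  |v_rel|² = 104;  v_rel·d = (-10)·(-14) + (-2)·(-12) = 164
104·t² − 328·t + 219 = 0  ⇒  m = 164² − 104·219 = 4120
m = 4120 > 0,  v_rel·d = 164 > 0  ⇒  inside

inside=yes margin=4120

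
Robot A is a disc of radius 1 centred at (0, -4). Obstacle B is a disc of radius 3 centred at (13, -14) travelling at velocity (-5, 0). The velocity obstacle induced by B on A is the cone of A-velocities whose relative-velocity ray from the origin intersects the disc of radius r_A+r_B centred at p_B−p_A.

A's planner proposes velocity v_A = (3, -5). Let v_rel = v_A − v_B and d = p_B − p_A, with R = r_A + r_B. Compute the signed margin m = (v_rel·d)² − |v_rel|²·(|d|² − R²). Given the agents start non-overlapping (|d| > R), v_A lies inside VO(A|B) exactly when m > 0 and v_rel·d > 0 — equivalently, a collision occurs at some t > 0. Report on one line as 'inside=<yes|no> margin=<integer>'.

d = (13, -10),  |d|² = 269;  R = 1+3 = 4,  c = 269−4² = 253
v_rel = (8, -5),  |v_rel|² = 89;  v_rel·d = (8)·(13) + (-5)·(-10) = 154
89·t² − 308·t + 253 = 0  ⇒  m = 154² − 89·253 = 1199
m = 1199 > 0,  v_rel·d = 154 > 0  ⇒  inside

inside=yes margin=1199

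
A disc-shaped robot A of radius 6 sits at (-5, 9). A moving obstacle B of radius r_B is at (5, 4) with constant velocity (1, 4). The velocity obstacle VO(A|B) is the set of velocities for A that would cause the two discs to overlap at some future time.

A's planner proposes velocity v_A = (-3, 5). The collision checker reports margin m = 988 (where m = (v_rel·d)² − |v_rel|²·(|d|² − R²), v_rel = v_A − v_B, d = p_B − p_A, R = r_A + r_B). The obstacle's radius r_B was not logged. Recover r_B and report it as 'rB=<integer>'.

m = 988
d = (10, -5);  v_rel = (-4, 1),  |v_rel|² = 17
v_rel×d = (-4)·(-5) − (1)·(10) = 10
since m = R²·17 − 10²:  R² = (100 + 988) / 17 = 64
R = √64 = 8  ⇒  r_B = 8 − 6 = 2

rB=2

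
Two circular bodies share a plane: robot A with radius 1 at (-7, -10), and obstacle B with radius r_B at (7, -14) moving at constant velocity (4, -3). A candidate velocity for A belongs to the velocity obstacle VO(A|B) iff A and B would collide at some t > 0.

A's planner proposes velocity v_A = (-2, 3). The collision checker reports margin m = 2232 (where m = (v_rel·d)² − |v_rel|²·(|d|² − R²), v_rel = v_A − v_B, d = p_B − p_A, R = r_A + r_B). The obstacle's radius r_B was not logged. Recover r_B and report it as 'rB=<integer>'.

m = 2232
d = (14, -4);  v_rel = (-6, 6),  |v_rel|² = 72
v_rel×d = (-6)·(-4) − (6)·(14) = -60
since m = R²·72 − (-60)²:  R² = (3600 + 2232) / 72 = 81
R = √81 = 9  ⇒  r_B = 9 − 1 = 8

rB=8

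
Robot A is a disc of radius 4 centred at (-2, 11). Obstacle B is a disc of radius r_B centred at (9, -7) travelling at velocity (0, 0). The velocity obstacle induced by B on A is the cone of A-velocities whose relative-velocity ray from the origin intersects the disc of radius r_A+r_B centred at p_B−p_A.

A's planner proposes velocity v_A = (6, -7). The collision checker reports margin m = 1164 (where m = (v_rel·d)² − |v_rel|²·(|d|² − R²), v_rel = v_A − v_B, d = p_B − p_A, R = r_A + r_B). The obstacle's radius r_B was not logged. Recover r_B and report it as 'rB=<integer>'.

m = 1164
d = (11, -18);  v_rel = (6, -7),  |v_rel|² = 85
v_rel×d = (6)·(-18) − (-7)·(11) = -31
since m = R²·85 − (-31)²:  R² = (961 + 1164) / 85 = 25
R = √25 = 5  ⇒  r_B = 5 − 4 = 1

rB=1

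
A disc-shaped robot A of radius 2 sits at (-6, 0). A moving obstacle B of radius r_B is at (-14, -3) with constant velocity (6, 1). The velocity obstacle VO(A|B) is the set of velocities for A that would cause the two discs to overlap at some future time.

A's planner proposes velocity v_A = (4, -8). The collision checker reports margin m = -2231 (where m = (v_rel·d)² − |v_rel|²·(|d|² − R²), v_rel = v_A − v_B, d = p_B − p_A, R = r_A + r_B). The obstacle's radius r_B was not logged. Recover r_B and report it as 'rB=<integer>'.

m = -2231
d = (-8, -3);  v_rel = (-2, -9),  |v_rel|² = 85
v_rel×d = (-2)·(-3) − (-9)·(-8) = -66
since m = R²·85 − (-66)²:  R² = (4356 + -2231) / 85 = 25
R = √25 = 5  ⇒  r_B = 5 − 2 = 3

rB=3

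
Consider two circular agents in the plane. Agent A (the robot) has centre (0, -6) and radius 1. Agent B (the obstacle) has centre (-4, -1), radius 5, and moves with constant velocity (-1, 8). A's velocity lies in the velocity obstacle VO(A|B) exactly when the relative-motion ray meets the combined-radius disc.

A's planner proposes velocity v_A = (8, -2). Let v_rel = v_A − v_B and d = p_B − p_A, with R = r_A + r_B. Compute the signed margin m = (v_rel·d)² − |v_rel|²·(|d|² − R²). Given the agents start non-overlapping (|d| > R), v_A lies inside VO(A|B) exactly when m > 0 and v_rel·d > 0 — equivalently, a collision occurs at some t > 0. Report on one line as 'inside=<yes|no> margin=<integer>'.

d = (-4, 5),  |d|² = 41;  R = 1+5 = 6,  c = 41−6² = 5
v_rel = (9, -10),  |v_rel|² = 181;  v_rel·d = (9)·(-4) + (-10)·(5) = -86
181·t² + 172·t + 5 = 0  ⇒  m = (-86)² − 181·5 = 6491
m = 6491 > 0,  v_rel·d = -86 < 0  ⇒  outside

inside=no margin=6491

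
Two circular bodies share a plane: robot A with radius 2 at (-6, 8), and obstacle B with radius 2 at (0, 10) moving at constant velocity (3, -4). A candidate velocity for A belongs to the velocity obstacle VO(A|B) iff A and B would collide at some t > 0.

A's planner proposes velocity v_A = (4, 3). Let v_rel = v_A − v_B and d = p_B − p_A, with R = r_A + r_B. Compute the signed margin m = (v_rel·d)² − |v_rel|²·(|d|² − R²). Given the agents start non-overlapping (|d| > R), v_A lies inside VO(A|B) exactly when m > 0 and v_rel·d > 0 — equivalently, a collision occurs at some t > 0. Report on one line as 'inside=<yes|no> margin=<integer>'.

d = (6, 2),  |d|² = 40;  R = 2+2 = 4,  c = 40−4² = 24
v_rel = (1, 7),  |v_rel|² = 50;  v_rel·d = (1)·(6) + (7)·(2) = 20
50·t² − 40·t + 24 = 0  ⇒  m = 20² − 50·24 = -800
m = -800 < 0,  v_rel·d = 20 > 0  ⇒  outside

inside=no margin=-800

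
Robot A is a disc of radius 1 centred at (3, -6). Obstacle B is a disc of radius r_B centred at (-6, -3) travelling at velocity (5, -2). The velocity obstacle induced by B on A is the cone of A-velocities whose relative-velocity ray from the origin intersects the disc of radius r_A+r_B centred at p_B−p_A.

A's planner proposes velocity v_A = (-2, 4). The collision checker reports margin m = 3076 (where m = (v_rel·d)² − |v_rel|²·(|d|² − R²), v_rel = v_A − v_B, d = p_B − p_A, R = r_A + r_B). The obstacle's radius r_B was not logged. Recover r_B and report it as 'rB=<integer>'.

m = 3076
d = (-9, 3);  v_rel = (-7, 6),  |v_rel|² = 85
v_rel×d = (-7)·(3) − (6)·(-9) = 33
since m = R²·85 − 33²:  R² = (1089 + 3076) / 85 = 49
R = √49 = 7  ⇒  r_B = 7 − 1 = 6

rB=6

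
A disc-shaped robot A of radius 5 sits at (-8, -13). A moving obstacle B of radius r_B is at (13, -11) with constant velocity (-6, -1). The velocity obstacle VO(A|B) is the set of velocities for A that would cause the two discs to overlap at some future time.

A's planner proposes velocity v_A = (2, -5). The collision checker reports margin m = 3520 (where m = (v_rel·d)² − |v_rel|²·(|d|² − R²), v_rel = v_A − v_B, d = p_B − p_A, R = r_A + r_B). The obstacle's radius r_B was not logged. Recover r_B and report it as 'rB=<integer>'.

m = 3520
d = (21, 2);  v_rel = (8, -4),  |v_rel|² = 80
v_rel×d = (8)·(2) − (-4)·(21) = 100
since m = R²·80 − 100²:  R² = (10000 + 3520) / 80 = 169
R = √169 = 13  ⇒  r_B = 13 − 5 = 8

rB=8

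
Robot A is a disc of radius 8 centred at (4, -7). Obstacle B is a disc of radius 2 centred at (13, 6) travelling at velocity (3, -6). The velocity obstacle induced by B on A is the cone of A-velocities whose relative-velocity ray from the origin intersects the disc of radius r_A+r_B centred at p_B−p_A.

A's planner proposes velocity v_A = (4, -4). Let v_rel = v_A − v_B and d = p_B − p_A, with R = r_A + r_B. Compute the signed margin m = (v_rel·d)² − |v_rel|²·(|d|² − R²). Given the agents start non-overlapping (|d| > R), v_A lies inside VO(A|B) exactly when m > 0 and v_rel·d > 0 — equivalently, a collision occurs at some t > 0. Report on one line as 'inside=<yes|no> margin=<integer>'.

d = (9, 13),  |d|² = 250;  R = 8+2 = 10,  c = 250−10² = 150
v_rel = (1, 2),  |v_rel|² = 5;  v_rel·d = (1)·(9) + (2)·(13) = 35
5·t² − 70·t + 150 = 0  ⇒  m = 35² − 5·150 = 475
m = 475 > 0,  v_rel·d = 35 > 0  ⇒  inside

inside=yes margin=475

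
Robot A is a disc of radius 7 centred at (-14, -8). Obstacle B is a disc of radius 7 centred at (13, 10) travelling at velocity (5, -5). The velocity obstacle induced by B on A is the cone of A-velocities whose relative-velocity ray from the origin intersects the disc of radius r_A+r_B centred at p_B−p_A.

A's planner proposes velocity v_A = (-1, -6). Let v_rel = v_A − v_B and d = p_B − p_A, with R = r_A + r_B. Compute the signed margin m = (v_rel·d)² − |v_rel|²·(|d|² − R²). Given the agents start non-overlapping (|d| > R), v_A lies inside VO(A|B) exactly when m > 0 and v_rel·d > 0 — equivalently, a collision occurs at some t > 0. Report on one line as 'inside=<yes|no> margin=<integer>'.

d = (27, 18),  |d|² = 1053;  R = 7+7 = 14,  c = 1053−14² = 857
v_rel = (-6, -1),  |v_rel|² = 37;  v_rel·d = (-6)·(27) + (-1)·(18) = -180
37·t² + 360·t + 857 = 0  ⇒  m = (-180)² − 37·857 = 691
m = 691 > 0,  v_rel·d = -180 < 0  ⇒  outside

inside=no margin=691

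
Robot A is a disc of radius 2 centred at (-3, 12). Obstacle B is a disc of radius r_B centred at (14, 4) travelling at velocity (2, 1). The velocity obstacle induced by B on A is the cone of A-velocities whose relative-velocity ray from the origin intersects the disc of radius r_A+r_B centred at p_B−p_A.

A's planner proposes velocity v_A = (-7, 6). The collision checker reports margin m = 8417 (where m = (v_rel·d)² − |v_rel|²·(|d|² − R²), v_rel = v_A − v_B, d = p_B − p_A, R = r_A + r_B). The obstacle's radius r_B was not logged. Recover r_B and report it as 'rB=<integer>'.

m = 8417
d = (17, -8);  v_rel = (-9, 5),  |v_rel|² = 106
v_rel×d = (-9)·(-8) − (5)·(17) = -13
since m = R²·106 − (-13)²:  R² = (169 + 8417) / 106 = 81
R = √81 = 9  ⇒  r_B = 9 − 2 = 7

rB=7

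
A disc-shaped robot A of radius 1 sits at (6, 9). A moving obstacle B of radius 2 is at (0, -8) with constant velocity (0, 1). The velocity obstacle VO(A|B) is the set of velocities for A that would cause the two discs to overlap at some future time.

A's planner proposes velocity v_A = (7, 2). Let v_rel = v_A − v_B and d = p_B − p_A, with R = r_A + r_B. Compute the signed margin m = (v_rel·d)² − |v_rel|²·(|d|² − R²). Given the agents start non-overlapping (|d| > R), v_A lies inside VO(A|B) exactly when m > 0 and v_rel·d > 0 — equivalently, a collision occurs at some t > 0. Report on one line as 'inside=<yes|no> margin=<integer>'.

d = (-6, -17),  |d|² = 325;  R = 1+2 = 3,  c = 325−3² = 316
v_rel = (7, 1),  |v_rel|² = 50;  v_rel·d = (7)·(-6) + (1)·(-17) = -59
50·t² + 118·t + 316 = 0  ⇒  m = (-59)² − 50·316 = -12319
m = -12319 < 0,  v_rel·d = -59 < 0  ⇒  outside

inside=no margin=-12319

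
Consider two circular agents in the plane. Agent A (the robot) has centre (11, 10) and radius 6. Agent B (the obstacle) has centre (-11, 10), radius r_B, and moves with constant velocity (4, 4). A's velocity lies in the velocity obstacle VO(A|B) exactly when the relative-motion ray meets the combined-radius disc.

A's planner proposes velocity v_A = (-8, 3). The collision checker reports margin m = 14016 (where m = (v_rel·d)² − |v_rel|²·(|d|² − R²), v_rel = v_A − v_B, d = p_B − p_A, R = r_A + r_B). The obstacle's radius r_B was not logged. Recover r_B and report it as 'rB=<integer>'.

m = 14016
d = (-22, 0);  v_rel = (-12, -1),  |v_rel|² = 145
v_rel×d = (-12)·(0) − (-1)·(-22) = -22
since m = R²·145 − (-22)²:  R² = (484 + 14016) / 145 = 100
R = √100 = 10  ⇒  r_B = 10 − 6 = 4

rB=4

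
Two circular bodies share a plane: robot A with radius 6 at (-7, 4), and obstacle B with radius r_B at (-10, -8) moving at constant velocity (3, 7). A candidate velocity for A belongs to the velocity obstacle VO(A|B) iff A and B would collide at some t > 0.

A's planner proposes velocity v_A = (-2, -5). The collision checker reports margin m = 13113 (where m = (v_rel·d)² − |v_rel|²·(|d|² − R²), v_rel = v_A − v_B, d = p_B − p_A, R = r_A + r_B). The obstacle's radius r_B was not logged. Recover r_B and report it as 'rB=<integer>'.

m = 13113
d = (-3, -12);  v_rel = (-5, -12),  |v_rel|² = 169
v_rel×d = (-5)·(-12) − (-12)·(-3) = 24
since m = R²·169 − 24²:  R² = (576 + 13113) / 169 = 81
R = √81 = 9  ⇒  r_B = 9 − 6 = 3

rB=3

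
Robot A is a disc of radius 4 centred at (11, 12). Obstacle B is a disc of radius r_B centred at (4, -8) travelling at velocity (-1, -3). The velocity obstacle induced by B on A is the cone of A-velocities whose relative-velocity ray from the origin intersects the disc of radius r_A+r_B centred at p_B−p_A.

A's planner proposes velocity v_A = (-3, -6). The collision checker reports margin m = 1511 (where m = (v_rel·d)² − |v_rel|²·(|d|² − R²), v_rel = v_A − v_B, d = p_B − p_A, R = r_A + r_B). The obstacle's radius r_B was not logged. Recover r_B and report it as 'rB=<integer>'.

m = 1511
d = (-7, -20);  v_rel = (-2, -3),  |v_rel|² = 13
v_rel×d = (-2)·(-20) − (-3)·(-7) = 19
since m = R²·13 − 19²:  R² = (361 + 1511) / 13 = 144
R = √144 = 12  ⇒  r_B = 12 − 4 = 8

rB=8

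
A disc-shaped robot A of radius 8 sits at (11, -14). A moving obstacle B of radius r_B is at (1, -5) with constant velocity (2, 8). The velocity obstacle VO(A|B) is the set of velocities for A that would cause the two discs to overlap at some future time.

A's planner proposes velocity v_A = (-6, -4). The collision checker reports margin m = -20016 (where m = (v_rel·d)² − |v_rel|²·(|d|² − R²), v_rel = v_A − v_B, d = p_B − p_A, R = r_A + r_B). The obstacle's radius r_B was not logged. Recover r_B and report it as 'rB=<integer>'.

m = -20016
d = (-10, 9);  v_rel = (-8, -12),  |v_rel|² = 208
v_rel×d = (-8)·(9) − (-12)·(-10) = -192
since m = R²·208 − (-192)²:  R² = (36864 + -20016) / 208 = 81
R = √81 = 9  ⇒  r_B = 9 − 8 = 1

rB=1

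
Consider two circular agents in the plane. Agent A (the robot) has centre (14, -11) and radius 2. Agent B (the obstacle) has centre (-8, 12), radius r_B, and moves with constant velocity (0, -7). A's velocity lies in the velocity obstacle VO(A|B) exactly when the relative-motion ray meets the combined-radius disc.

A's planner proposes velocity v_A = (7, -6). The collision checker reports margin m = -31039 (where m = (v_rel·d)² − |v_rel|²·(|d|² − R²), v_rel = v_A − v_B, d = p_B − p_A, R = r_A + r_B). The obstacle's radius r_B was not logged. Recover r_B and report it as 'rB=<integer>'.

m = -31039
d = (-22, 23);  v_rel = (7, 1),  |v_rel|² = 50
v_rel×d = (7)·(23) − (1)·(-22) = 183
since m = R²·50 − 183²:  R² = (33489 + -31039) / 50 = 49
R = √49 = 7  ⇒  r_B = 7 − 2 = 5

rB=5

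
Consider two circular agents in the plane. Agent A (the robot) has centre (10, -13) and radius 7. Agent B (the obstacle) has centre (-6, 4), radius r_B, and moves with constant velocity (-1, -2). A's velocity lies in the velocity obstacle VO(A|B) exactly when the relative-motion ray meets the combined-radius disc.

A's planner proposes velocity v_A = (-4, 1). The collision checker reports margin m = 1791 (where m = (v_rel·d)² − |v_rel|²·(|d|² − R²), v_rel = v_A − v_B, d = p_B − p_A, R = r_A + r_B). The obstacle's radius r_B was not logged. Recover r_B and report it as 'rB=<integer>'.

m = 1791
d = (-16, 17);  v_rel = (-3, 3),  |v_rel|² = 18
v_rel×d = (-3)·(17) − (3)·(-16) = -3
since m = R²·18 − (-3)²:  R² = (9 + 1791) / 18 = 100
R = √100 = 10  ⇒  r_B = 10 − 7 = 3

rB=3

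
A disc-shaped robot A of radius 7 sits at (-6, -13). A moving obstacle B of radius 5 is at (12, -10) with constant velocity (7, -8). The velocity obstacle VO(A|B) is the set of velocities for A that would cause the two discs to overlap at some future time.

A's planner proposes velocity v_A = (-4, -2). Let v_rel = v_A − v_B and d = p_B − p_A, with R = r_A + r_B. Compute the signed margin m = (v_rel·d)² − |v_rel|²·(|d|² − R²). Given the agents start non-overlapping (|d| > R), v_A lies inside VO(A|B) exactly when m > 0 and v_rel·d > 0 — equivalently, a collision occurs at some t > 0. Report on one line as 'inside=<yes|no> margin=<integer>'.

d = (18, 3),  |d|² = 333;  R = 7+5 = 12,  c = 333−12² = 189
v_rel = (-11, 6),  |v_rel|² = 157;  v_rel·d = (-11)·(18) + (6)·(3) = -180
157·t² + 360·t + 189 = 0  ⇒  m = (-180)² − 157·189 = 2727
m = 2727 > 0,  v_rel·d = -180 < 0  ⇒  outside

inside=no margin=2727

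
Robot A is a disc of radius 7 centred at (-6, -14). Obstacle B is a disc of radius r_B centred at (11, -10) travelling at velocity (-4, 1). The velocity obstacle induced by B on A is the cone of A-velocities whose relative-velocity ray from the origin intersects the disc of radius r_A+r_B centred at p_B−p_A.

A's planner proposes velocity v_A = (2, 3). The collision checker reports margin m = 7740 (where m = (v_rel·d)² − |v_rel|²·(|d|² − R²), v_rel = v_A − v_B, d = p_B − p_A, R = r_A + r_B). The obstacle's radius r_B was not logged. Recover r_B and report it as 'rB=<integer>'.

m = 7740
d = (17, 4);  v_rel = (6, 2),  |v_rel|² = 40
v_rel×d = (6)·(4) − (2)·(17) = -10
since m = R²·40 − (-10)²:  R² = (100 + 7740) / 40 = 196
R = √196 = 14  ⇒  r_B = 14 − 7 = 7

rB=7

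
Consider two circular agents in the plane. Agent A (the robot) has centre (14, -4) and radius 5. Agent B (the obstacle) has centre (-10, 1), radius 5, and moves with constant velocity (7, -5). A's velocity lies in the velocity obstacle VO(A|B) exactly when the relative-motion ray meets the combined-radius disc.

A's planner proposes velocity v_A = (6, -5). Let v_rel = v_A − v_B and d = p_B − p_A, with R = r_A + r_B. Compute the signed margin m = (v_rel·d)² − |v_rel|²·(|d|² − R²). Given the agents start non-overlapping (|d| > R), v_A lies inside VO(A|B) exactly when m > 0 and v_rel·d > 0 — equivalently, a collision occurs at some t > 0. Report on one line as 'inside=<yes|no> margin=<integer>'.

d = (-24, 5),  |d|² = 601;  R = 5+5 = 10,  c = 601−10² = 501
v_rel = (-1, 0),  |v_rel|² = 1;  v_rel·d = (-1)·(-24) + (0)·(5) = 24
1·t² − 48·t + 501 = 0  ⇒  m = 24² − 1·501 = 75
m = 75 > 0,  v_rel·d = 24 > 0  ⇒  inside

inside=yes margin=75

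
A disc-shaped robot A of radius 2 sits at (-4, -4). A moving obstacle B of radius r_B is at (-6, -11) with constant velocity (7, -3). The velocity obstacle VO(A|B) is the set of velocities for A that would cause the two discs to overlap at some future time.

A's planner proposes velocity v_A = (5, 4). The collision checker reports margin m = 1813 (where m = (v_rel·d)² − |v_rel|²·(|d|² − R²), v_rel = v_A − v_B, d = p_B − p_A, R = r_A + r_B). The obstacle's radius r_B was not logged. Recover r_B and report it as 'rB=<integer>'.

m = 1813
d = (-2, -7);  v_rel = (-2, 7),  |v_rel|² = 53
v_rel×d = (-2)·(-7) − (7)·(-2) = 28
since m = R²·53 − 28²:  R² = (784 + 1813) / 53 = 49
R = √49 = 7  ⇒  r_B = 7 − 2 = 5

rB=5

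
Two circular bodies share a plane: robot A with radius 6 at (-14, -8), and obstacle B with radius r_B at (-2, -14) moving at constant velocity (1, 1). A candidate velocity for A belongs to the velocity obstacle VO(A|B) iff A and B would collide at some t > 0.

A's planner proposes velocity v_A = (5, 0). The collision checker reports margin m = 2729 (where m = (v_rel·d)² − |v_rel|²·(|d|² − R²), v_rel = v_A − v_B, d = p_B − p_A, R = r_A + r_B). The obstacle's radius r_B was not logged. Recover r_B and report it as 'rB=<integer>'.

m = 2729
d = (12, -6);  v_rel = (4, -1),  |v_rel|² = 17
v_rel×d = (4)·(-6) − (-1)·(12) = -12
since m = R²·17 − (-12)²:  R² = (144 + 2729) / 17 = 169
R = √169 = 13  ⇒  r_B = 13 − 6 = 7

rB=7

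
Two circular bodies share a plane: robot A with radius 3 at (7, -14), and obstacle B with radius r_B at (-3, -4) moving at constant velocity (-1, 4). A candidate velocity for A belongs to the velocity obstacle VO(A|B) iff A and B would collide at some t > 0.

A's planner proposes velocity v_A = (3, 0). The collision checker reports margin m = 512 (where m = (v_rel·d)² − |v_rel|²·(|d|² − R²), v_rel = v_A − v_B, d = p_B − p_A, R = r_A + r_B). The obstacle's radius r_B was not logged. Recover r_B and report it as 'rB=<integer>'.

m = 512
d = (-10, 10);  v_rel = (4, -4),  |v_rel|² = 32
v_rel×d = (4)·(10) − (-4)·(-10) = 0
since m = R²·32 − 0²:  R² = (0 + 512) / 32 = 16
R = √16 = 4  ⇒  r_B = 4 − 3 = 1

rB=1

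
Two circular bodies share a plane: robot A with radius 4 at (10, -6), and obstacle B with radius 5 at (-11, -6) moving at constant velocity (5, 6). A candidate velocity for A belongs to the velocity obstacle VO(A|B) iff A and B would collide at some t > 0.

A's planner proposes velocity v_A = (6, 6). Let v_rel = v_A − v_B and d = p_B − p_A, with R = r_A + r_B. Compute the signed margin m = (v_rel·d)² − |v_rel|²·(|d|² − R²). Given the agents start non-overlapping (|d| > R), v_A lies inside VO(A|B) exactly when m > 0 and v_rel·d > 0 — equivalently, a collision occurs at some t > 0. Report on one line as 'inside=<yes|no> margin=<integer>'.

d = (-21, 0),  |d|² = 441;  R = 4+5 = 9,  c = 441−9² = 360
v_rel = (1, 0),  |v_rel|² = 1;  v_rel·d = (1)·(-21) + (0)·(0) = -21
1·t² + 42·t + 360 = 0  ⇒  m = (-21)² − 1·360 = 81
m = 81 > 0,  v_rel·d = -21 < 0  ⇒  outside

inside=no margin=81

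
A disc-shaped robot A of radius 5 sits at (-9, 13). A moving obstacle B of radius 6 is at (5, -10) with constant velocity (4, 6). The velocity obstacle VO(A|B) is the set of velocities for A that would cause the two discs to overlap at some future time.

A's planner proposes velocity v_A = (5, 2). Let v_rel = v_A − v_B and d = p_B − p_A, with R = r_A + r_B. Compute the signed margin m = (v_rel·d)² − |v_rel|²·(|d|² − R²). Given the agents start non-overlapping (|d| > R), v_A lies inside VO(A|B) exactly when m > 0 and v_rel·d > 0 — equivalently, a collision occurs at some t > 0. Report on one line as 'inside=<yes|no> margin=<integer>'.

d = (14, -23),  |d|² = 725;  R = 5+6 = 11,  c = 725−11² = 604
v_rel = (1, -4),  |v_rel|² = 17;  v_rel·d = (1)·(14) + (-4)·(-23) = 106
17·t² − 212·t + 604 = 0  ⇒  m = 106² − 17·604 = 968
m = 968 > 0,  v_rel·d = 106 > 0  ⇒  inside

inside=yes margin=968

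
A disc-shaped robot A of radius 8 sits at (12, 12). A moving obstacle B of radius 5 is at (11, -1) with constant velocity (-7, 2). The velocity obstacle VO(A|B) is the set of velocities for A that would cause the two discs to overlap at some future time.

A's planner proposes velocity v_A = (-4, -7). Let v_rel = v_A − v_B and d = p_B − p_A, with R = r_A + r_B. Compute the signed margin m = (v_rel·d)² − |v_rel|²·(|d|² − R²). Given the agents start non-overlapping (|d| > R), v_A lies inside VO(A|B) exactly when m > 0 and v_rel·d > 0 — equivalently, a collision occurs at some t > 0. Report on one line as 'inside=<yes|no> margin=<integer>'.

d = (-1, -13),  |d|² = 170;  R = 8+5 = 13,  c = 170−13² = 1
v_rel = (3, -9),  |v_rel|² = 90;  v_rel·d = (3)·(-1) + (-9)·(-13) = 114
90·t² − 228·t + 1 = 0  ⇒  m = 114² − 90·1 = 12906
m = 12906 > 0,  v_rel·d = 114 > 0  ⇒  inside

inside=yes margin=12906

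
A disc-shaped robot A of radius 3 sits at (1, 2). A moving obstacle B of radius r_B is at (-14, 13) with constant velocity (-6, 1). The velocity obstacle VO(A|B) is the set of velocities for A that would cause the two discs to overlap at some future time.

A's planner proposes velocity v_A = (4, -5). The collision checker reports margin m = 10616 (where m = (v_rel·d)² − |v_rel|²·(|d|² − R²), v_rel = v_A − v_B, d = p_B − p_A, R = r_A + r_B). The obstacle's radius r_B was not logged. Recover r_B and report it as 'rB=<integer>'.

m = 10616
d = (-15, 11);  v_rel = (10, -6),  |v_rel|² = 136
v_rel×d = (10)·(11) − (-6)·(-15) = 20
since m = R²·136 − 20²:  R² = (400 + 10616) / 136 = 81
R = √81 = 9  ⇒  r_B = 9 − 3 = 6

rB=6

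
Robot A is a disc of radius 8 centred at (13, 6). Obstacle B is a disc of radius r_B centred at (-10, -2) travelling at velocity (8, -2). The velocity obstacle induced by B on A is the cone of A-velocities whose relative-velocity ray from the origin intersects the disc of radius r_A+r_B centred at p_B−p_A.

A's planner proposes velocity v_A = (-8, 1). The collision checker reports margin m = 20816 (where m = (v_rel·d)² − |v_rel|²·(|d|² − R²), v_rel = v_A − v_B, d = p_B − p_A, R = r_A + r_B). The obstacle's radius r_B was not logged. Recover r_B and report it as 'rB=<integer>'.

m = 20816
d = (-23, -8);  v_rel = (-16, 3),  |v_rel|² = 265
v_rel×d = (-16)·(-8) − (3)·(-23) = 197
since m = R²·265 − 197²:  R² = (38809 + 20816) / 265 = 225
R = √225 = 15  ⇒  r_B = 15 − 8 = 7

rB=7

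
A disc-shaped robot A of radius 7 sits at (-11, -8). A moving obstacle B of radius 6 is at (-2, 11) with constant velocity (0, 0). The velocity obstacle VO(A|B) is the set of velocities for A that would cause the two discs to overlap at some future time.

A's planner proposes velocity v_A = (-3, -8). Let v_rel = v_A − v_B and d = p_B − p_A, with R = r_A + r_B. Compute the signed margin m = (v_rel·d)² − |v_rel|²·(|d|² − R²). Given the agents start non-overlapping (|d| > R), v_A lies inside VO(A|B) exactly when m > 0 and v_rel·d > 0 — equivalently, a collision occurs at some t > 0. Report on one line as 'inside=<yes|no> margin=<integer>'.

d = (9, 19),  |d|² = 442;  R = 7+6 = 13,  c = 442−13² = 273
v_rel = (-3, -8),  |v_rel|² = 73;  v_rel·d = (-3)·(9) + (-8)·(19) = -179
73·t² + 358·t + 273 = 0  ⇒  m = (-179)² − 73·273 = 12112
m = 12112 > 0,  v_rel·d = -179 < 0  ⇒  outside

inside=no margin=12112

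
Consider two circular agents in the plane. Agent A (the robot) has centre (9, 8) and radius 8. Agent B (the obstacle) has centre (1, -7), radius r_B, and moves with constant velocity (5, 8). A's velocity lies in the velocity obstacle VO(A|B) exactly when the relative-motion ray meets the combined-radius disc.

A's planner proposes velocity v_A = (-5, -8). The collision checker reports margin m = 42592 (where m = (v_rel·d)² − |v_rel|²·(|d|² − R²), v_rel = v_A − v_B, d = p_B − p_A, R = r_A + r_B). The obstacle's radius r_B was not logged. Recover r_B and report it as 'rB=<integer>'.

m = 42592
d = (-8, -15);  v_rel = (-10, -16),  |v_rel|² = 356
v_rel×d = (-10)·(-15) − (-16)·(-8) = 22
since m = R²·356 − 22²:  R² = (484 + 42592) / 356 = 121
R = √121 = 11  ⇒  r_B = 11 − 8 = 3

rB=3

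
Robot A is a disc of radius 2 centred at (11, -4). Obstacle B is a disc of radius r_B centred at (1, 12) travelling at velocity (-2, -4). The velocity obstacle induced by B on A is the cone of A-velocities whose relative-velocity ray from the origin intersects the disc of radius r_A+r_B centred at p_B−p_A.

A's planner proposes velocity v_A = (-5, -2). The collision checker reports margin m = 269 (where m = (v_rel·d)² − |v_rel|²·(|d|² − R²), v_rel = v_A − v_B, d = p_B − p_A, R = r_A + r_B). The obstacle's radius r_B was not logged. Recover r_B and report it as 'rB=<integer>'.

m = 269
d = (-10, 16);  v_rel = (-3, 2),  |v_rel|² = 13
v_rel×d = (-3)·(16) − (2)·(-10) = -28
since m = R²·13 − (-28)²:  R² = (784 + 269) / 13 = 81
R = √81 = 9  ⇒  r_B = 9 − 2 = 7

rB=7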